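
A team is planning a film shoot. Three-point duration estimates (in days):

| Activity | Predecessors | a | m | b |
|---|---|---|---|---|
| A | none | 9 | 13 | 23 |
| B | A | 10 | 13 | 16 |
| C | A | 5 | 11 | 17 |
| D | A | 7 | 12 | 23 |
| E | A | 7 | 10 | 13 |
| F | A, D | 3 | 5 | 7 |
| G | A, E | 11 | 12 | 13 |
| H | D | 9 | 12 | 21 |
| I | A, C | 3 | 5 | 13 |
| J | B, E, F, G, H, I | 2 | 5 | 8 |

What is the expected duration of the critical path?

te_A = (9 + 4·13 + 23)/6 = 84/6 = 14
te_B = (10 + 4·13 + 16)/6 = 78/6 = 13
te_C = (5 + 4·11 + 17)/6 = 66/6 = 11
te_D = (7 + 4·12 + 23)/6 = 78/6 = 13
te_E = (7 + 4·10 + 13)/6 = 60/6 = 10
te_F = (3 + 4·5 + 7)/6 = 30/6 = 5
te_G = (11 + 4·12 + 13)/6 = 72/6 = 12
te_H = (9 + 4·12 + 21)/6 = 78/6 = 13
te_I = (3 + 4·5 + 13)/6 = 36/6 = 6
te_J = (2 + 4·5 + 8)/6 = 30/6 = 5

Forward pass:
ES_A = 0; EF_A = 14
ES_B = 14; EF_B = 14+13 = 27
ES_C = 14; EF_C = 14+11 = 25
ES_D = 14; EF_D = 14+13 = 27
ES_E = 14; EF_E = 14+10 = 24
ES_F = max(EF_A=14, EF_D=27) = 27; EF_F = 27+5 = 32
ES_G = max(EF_A=14, EF_E=24) = 24; EF_G = 24+12 = 36
ES_H = 27; EF_H = 27+13 = 40
ES_I = max(EF_A=14, EF_C=25) = 25; EF_I = 25+6 = 31
ES_J = max(EF_B=27, EF_E=24, EF_F=32, EF_G=36, EF_H=40, EF_I=31) = 40; EF_J = 40+5 = 45
Expected project duration μ = 45 days. Critical path: A → D → H → J.

45 days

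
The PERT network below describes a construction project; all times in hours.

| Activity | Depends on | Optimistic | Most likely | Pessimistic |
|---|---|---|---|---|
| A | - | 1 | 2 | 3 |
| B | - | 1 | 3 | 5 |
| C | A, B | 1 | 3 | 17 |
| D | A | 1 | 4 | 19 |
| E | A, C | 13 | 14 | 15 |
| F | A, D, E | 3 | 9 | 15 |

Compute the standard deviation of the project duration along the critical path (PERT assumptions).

3.42 hours

te_A = (1 + 4·2 + 3)/6 = 12/6 = 2; σ²_A = ((3−1)/6)² = 0.111
te_B = (1 + 4·3 + 5)/6 = 18/6 = 3; σ²_B = ((5−1)/6)² = 0.444
te_C = (1 + 4·3 + 17)/6 = 30/6 = 5; σ²_C = ((17−1)/6)² = 7.111
te_D = (1 + 4·4 + 19)/6 = 36/6 = 6; σ²_D = ((19−1)/6)² = 9.000
te_E = (13 + 4·14 + 15)/6 = 84/6 = 14; σ²_E = ((15−13)/6)² = 0.111
te_F = (3 + 4·9 + 15)/6 = 54/6 = 9; σ²_F = ((15−3)/6)² = 4.000

Forward pass:
ES_A = 0; EF_A = 2
ES_B = 0; EF_B = 3
ES_C = max(EF_A=2, EF_B=3) = 3; EF_C = 3+5 = 8
ES_D = 2; EF_D = 2+6 = 8
ES_E = max(EF_A=2, EF_C=8) = 8; EF_E = 8+14 = 22
ES_F = max(EF_A=2, EF_D=8, EF_E=22) = 22; EF_F = 22+9 = 31
Expected project duration μ = 31 hours. Critical path: B → C → E → F.

Variance along critical path = 0.444 + 7.111 + 0.111 + 4.000 = 11.667
σ = √11.667 = 3.416 hours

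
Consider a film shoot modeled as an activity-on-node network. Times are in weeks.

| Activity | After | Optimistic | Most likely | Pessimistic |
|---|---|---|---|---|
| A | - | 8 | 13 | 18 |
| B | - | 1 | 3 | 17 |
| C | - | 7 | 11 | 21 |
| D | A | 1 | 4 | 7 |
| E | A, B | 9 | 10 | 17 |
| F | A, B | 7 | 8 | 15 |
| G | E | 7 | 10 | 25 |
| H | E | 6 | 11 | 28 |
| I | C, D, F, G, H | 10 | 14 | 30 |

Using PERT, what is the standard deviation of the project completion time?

5.40 weeks

te_A = (8 + 4·13 + 18)/6 = 78/6 = 13; σ²_A = ((18−8)/6)² = 2.778
te_B = (1 + 4·3 + 17)/6 = 30/6 = 5; σ²_B = ((17−1)/6)² = 7.111
te_C = (7 + 4·11 + 21)/6 = 72/6 = 12; σ²_C = ((21−7)/6)² = 5.444
te_D = (1 + 4·4 + 7)/6 = 24/6 = 4; σ²_D = ((7−1)/6)² = 1.000
te_E = (9 + 4·10 + 17)/6 = 66/6 = 11; σ²_E = ((17−9)/6)² = 1.778
te_F = (7 + 4·8 + 15)/6 = 54/6 = 9; σ²_F = ((15−7)/6)² = 1.778
te_G = (7 + 4·10 + 25)/6 = 72/6 = 12; σ²_G = ((25−7)/6)² = 9.000
te_H = (6 + 4·11 + 28)/6 = 78/6 = 13; σ²_H = ((28−6)/6)² = 13.444
te_I = (10 + 4·14 + 30)/6 = 96/6 = 16; σ²_I = ((30−10)/6)² = 11.111

Forward pass:
ES_A = 0; EF_A = 13
ES_B = 0; EF_B = 5
ES_C = 0; EF_C = 12
ES_D = 13; EF_D = 13+4 = 17
ES_E = max(EF_A=13, EF_B=5) = 13; EF_E = 13+11 = 24
ES_F = max(EF_A=13, EF_B=5) = 13; EF_F = 13+9 = 22
ES_G = 24; EF_G = 24+12 = 36
ES_H = 24; EF_H = 24+13 = 37
ES_I = max(EF_C=12, EF_D=17, EF_F=22, EF_G=36, EF_H=37) = 37; EF_I = 37+16 = 53
Expected project duration μ = 53 weeks. Critical path: A → E → H → I.

Variance along critical path = 2.778 + 1.778 + 13.444 + 11.111 = 29.111
σ = √29.111 = 5.395 weeks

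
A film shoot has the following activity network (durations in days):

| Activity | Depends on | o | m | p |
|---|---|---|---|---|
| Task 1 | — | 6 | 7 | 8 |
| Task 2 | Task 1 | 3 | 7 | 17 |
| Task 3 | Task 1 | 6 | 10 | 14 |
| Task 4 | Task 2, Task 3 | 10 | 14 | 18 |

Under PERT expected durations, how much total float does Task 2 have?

2 days

te_Task 1 = (6 + 4·7 + 8)/6 = 42/6 = 7
te_Task 2 = (3 + 4·7 + 17)/6 = 48/6 = 8
te_Task 3 = (6 + 4·10 + 14)/6 = 60/6 = 10
te_Task 4 = (10 + 4·14 + 18)/6 = 84/6 = 14

Forward pass:
ES_Task 1 = 0; EF_Task 1 = 7
ES_Task 2 = 7; EF_Task 2 = 7+8 = 15
ES_Task 3 = 7; EF_Task 3 = 7+10 = 17
ES_Task 4 = max(EF_Task 2=15, EF_Task 3=17) = 17; EF_Task 4 = 17+14 = 31
Expected project duration μ = 31 days. Critical path: Task 1 → Task 3 → Task 4.

Backward pass:
LF_Task 4 = 31; LS_Task 4 = 31−14 = 17
LF_Task 3 = LS_Task 4 = 17; LS_Task 3 = 17−10 = 7
LF_Task 2 = LS_Task 4 = 17; LS_Task 2 = 17−8 = 9
LF_Task 1 = min(LS_Task 2=9, LS_Task 3=7) = 7; LS_Task 1 = 7−7 = 0
Slack_Task 2 = LS_Task 2 − ES_Task 2 = 9 − 7 = 2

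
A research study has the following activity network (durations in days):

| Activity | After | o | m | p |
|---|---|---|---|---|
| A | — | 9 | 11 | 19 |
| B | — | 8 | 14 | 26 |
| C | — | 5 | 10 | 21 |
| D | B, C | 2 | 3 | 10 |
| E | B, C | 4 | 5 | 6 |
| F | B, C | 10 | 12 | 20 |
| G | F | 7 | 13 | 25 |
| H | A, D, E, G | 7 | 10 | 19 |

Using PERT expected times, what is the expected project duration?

53 days

te_A = (9 + 4·11 + 19)/6 = 72/6 = 12
te_B = (8 + 4·14 + 26)/6 = 90/6 = 15
te_C = (5 + 4·10 + 21)/6 = 66/6 = 11
te_D = (2 + 4·3 + 10)/6 = 24/6 = 4
te_E = (4 + 4·5 + 6)/6 = 30/6 = 5
te_F = (10 + 4·12 + 20)/6 = 78/6 = 13
te_G = (7 + 4·13 + 25)/6 = 84/6 = 14
te_H = (7 + 4·10 + 19)/6 = 66/6 = 11

Forward pass:
ES_A = 0; EF_A = 12
ES_B = 0; EF_B = 15
ES_C = 0; EF_C = 11
ES_D = max(EF_B=15, EF_C=11) = 15; EF_D = 15+4 = 19
ES_E = max(EF_B=15, EF_C=11) = 15; EF_E = 15+5 = 20
ES_F = max(EF_B=15, EF_C=11) = 15; EF_F = 15+13 = 28
ES_G = 28; EF_G = 28+14 = 42
ES_H = max(EF_A=12, EF_D=19, EF_E=20, EF_G=42) = 42; EF_H = 42+11 = 53
Expected project duration μ = 53 days. Critical path: B → F → G → H.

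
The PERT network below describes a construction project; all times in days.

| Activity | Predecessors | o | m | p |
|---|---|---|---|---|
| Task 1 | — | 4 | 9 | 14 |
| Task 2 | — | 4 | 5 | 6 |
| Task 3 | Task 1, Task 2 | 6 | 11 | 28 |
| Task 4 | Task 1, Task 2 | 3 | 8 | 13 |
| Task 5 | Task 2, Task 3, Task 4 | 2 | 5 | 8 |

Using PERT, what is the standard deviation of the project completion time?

te_Task 1 = (4 + 4·9 + 14)/6 = 54/6 = 9; σ²_Task 1 = ((14−4)/6)² = 2.778
te_Task 2 = (4 + 4·5 + 6)/6 = 30/6 = 5; σ²_Task 2 = ((6−4)/6)² = 0.111
te_Task 3 = (6 + 4·11 + 28)/6 = 78/6 = 13; σ²_Task 3 = ((28−6)/6)² = 13.444
te_Task 4 = (3 + 4·8 + 13)/6 = 48/6 = 8; σ²_Task 4 = ((13−3)/6)² = 2.778
te_Task 5 = (2 + 4·5 + 8)/6 = 30/6 = 5; σ²_Task 5 = ((8−2)/6)² = 1.000

Forward pass:
ES_Task 1 = 0; EF_Task 1 = 9
ES_Task 2 = 0; EF_Task 2 = 5
ES_Task 3 = max(EF_Task 1=9, EF_Task 2=5) = 9; EF_Task 3 = 9+13 = 22
ES_Task 4 = max(EF_Task 1=9, EF_Task 2=5) = 9; EF_Task 4 = 9+8 = 17
ES_Task 5 = max(EF_Task 2=5, EF_Task 3=22, EF_Task 4=17) = 22; EF_Task 5 = 22+5 = 27
Expected project duration μ = 27 days. Critical path: Task 1 → Task 3 → Task 5.

Variance along critical path = 2.778 + 13.444 + 1.000 = 17.222
σ = √17.222 = 4.150 days

4.15 days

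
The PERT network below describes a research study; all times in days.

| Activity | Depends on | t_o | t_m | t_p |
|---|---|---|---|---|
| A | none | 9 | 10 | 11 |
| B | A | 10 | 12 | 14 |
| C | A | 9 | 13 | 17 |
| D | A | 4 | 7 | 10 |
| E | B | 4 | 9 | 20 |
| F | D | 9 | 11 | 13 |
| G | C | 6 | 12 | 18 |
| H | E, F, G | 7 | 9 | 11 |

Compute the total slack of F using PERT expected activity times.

7 days

te_A = (9 + 4·10 + 11)/6 = 60/6 = 10
te_B = (10 + 4·12 + 14)/6 = 72/6 = 12
te_C = (9 + 4·13 + 17)/6 = 78/6 = 13
te_D = (4 + 4·7 + 10)/6 = 42/6 = 7
te_E = (4 + 4·9 + 20)/6 = 60/6 = 10
te_F = (9 + 4·11 + 13)/6 = 66/6 = 11
te_G = (6 + 4·12 + 18)/6 = 72/6 = 12
te_H = (7 + 4·9 + 11)/6 = 54/6 = 9

Forward pass:
ES_A = 0; EF_A = 10
ES_B = 10; EF_B = 10+12 = 22
ES_C = 10; EF_C = 10+13 = 23
ES_D = 10; EF_D = 10+7 = 17
ES_E = 22; EF_E = 22+10 = 32
ES_F = 17; EF_F = 17+11 = 28
ES_G = 23; EF_G = 23+12 = 35
ES_H = max(EF_E=32, EF_F=28, EF_G=35) = 35; EF_H = 35+9 = 44
Expected project duration μ = 44 days. Critical path: A → C → G → H.

Backward pass:
LF_H = 44; LS_H = 44−9 = 35
LF_G = LS_H = 35; LS_G = 35−12 = 23
LF_F = LS_H = 35; LS_F = 35−11 = 24
LF_E = LS_H = 35; LS_E = 35−10 = 25
LF_D = LS_F = 24; LS_D = 24−7 = 17
LF_C = LS_G = 23; LS_C = 23−13 = 10
LF_B = LS_E = 25; LS_B = 25−12 = 13
LF_A = min(LS_B=13, LS_C=10, LS_D=17) = 10; LS_A = 10−10 = 0
Slack_F = LS_F − ES_F = 24 − 17 = 7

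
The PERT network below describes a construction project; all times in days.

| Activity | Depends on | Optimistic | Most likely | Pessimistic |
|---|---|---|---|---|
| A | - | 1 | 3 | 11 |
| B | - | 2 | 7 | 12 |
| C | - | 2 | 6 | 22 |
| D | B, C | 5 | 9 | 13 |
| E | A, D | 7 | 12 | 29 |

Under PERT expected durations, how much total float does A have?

te_A = (1 + 4·3 + 11)/6 = 24/6 = 4
te_B = (2 + 4·7 + 12)/6 = 42/6 = 7
te_C = (2 + 4·6 + 22)/6 = 48/6 = 8
te_D = (5 + 4·9 + 13)/6 = 54/6 = 9
te_E = (7 + 4·12 + 29)/6 = 84/6 = 14

Forward pass:
ES_A = 0; EF_A = 4
ES_B = 0; EF_B = 7
ES_C = 0; EF_C = 8
ES_D = max(EF_B=7, EF_C=8) = 8; EF_D = 8+9 = 17
ES_E = max(EF_A=4, EF_D=17) = 17; EF_E = 17+14 = 31
Expected project duration μ = 31 days. Critical path: C → D → E.

Backward pass:
LF_E = 31; LS_E = 31−14 = 17
LF_D = LS_E = 17; LS_D = 17−9 = 8
LF_C = LS_D = 8; LS_C = 8−8 = 0
LF_B = LS_D = 8; LS_B = 8−7 = 1
LF_A = LS_E = 17; LS_A = 17−4 = 13
Slack_A = LS_A − ES_A = 13 − 0 = 13

13 days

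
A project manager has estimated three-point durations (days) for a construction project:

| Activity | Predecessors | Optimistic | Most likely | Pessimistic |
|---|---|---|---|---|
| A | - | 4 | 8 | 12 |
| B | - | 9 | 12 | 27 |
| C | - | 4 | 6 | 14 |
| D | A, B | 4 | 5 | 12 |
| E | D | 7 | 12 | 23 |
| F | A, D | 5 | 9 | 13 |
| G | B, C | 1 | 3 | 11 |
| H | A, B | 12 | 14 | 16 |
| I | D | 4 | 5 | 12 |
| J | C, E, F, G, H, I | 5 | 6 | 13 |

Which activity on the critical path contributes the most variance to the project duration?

B

te_A = (4 + 4·8 + 12)/6 = 48/6 = 8; σ²_A = ((12−4)/6)² = 1.778
te_B = (9 + 4·12 + 27)/6 = 84/6 = 14; σ²_B = ((27−9)/6)² = 9.000
te_C = (4 + 4·6 + 14)/6 = 42/6 = 7; σ²_C = ((14−4)/6)² = 2.778
te_D = (4 + 4·5 + 12)/6 = 36/6 = 6; σ²_D = ((12−4)/6)² = 1.778
te_E = (7 + 4·12 + 23)/6 = 78/6 = 13; σ²_E = ((23−7)/6)² = 7.111
te_F = (5 + 4·9 + 13)/6 = 54/6 = 9; σ²_F = ((13−5)/6)² = 1.778
te_G = (1 + 4·3 + 11)/6 = 24/6 = 4; σ²_G = ((11−1)/6)² = 2.778
te_H = (12 + 4·14 + 16)/6 = 84/6 = 14; σ²_H = ((16−12)/6)² = 0.444
te_I = (4 + 4·5 + 12)/6 = 36/6 = 6; σ²_I = ((12−4)/6)² = 1.778
te_J = (5 + 4·6 + 13)/6 = 42/6 = 7; σ²_J = ((13−5)/6)² = 1.778

Forward pass:
ES_A = 0; EF_A = 8
ES_B = 0; EF_B = 14
ES_C = 0; EF_C = 7
ES_D = max(EF_A=8, EF_B=14) = 14; EF_D = 14+6 = 20
ES_E = 20; EF_E = 20+13 = 33
ES_F = max(EF_A=8, EF_D=20) = 20; EF_F = 20+9 = 29
ES_G = max(EF_B=14, EF_C=7) = 14; EF_G = 14+4 = 18
ES_H = max(EF_A=8, EF_B=14) = 14; EF_H = 14+14 = 28
ES_I = 20; EF_I = 20+6 = 26
ES_J = max(EF_C=7, EF_E=33, EF_F=29, EF_G=18, EF_H=28, EF_I=26) = 33; EF_J = 33+7 = 40
Expected project duration μ = 40 days. Critical path: B → D → E → J.

Variances on critical path: σ²_B=9.000, σ²_D=1.778, σ²_E=7.111, σ²_J=1.778.
Largest is σ²_B = 9.000.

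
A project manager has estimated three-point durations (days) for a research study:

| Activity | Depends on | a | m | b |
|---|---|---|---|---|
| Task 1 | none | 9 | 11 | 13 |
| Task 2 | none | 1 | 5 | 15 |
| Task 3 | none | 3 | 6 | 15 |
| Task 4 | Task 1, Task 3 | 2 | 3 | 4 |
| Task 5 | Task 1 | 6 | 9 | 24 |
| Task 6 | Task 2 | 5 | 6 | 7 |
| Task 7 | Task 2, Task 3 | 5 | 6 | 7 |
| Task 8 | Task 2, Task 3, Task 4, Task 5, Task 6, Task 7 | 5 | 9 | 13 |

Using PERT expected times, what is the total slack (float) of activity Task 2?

te_Task 1 = (9 + 4·11 + 13)/6 = 66/6 = 11
te_Task 2 = (1 + 4·5 + 15)/6 = 36/6 = 6
te_Task 3 = (3 + 4·6 + 15)/6 = 42/6 = 7
te_Task 4 = (2 + 4·3 + 4)/6 = 18/6 = 3
te_Task 5 = (6 + 4·9 + 24)/6 = 66/6 = 11
te_Task 6 = (5 + 4·6 + 7)/6 = 36/6 = 6
te_Task 7 = (5 + 4·6 + 7)/6 = 36/6 = 6
te_Task 8 = (5 + 4·9 + 13)/6 = 54/6 = 9

Forward pass:
ES_Task 1 = 0; EF_Task 1 = 11
ES_Task 2 = 0; EF_Task 2 = 6
ES_Task 3 = 0; EF_Task 3 = 7
ES_Task 4 = max(EF_Task 1=11, EF_Task 3=7) = 11; EF_Task 4 = 11+3 = 14
ES_Task 5 = 11; EF_Task 5 = 11+11 = 22
ES_Task 6 = 6; EF_Task 6 = 6+6 = 12
ES_Task 7 = max(EF_Task 2=6, EF_Task 3=7) = 7; EF_Task 7 = 7+6 = 13
ES_Task 8 = max(EF_Task 2=6, EF_Task 3=7, EF_Task 4=14, EF_Task 5=22, EF_Task 6=12, EF_Task 7=13) = 22; EF_Task 8 = 22+9 = 31
Expected project duration μ = 31 days. Critical path: Task 1 → Task 5 → Task 8.

Backward pass:
LF_Task 8 = 31; LS_Task 8 = 31−9 = 22
LF_Task 7 = LS_Task 8 = 22; LS_Task 7 = 22−6 = 16
LF_Task 6 = LS_Task 8 = 22; LS_Task 6 = 22−6 = 16
LF_Task 5 = LS_Task 8 = 22; LS_Task 5 = 22−11 = 11
LF_Task 4 = LS_Task 8 = 22; LS_Task 4 = 22−3 = 19
LF_Task 3 = min(LS_Task 4=19, LS_Task 7=16, LS_Task 8=22) = 16; LS_Task 3 = 16−7 = 9
LF_Task 2 = min(LS_Task 6=16, LS_Task 7=16, LS_Task 8=22) = 16; LS_Task 2 = 16−6 = 10
LF_Task 1 = min(LS_Task 4=19, LS_Task 5=11) = 11; LS_Task 1 = 11−11 = 0
Slack_Task 2 = LS_Task 2 − ES_Task 2 = 10 − 0 = 10

10 days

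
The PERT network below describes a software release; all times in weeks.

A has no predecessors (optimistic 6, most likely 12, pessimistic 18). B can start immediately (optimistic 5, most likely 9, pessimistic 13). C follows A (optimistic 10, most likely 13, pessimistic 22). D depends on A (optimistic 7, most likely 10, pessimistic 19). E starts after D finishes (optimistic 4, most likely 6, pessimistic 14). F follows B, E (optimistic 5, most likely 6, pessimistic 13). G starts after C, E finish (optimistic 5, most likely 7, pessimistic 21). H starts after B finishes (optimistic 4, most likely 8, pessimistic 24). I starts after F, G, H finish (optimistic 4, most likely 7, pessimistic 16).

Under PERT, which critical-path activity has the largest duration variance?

G

te_A = (6 + 4·12 + 18)/6 = 72/6 = 12; σ²_A = ((18−6)/6)² = 4.000
te_B = (5 + 4·9 + 13)/6 = 54/6 = 9; σ²_B = ((13−5)/6)² = 1.778
te_C = (10 + 4·13 + 22)/6 = 84/6 = 14; σ²_C = ((22−10)/6)² = 4.000
te_D = (7 + 4·10 + 19)/6 = 66/6 = 11; σ²_D = ((19−7)/6)² = 4.000
te_E = (4 + 4·6 + 14)/6 = 42/6 = 7; σ²_E = ((14−4)/6)² = 2.778
te_F = (5 + 4·6 + 13)/6 = 42/6 = 7; σ²_F = ((13−5)/6)² = 1.778
te_G = (5 + 4·7 + 21)/6 = 54/6 = 9; σ²_G = ((21−5)/6)² = 7.111
te_H = (4 + 4·8 + 24)/6 = 60/6 = 10; σ²_H = ((24−4)/6)² = 11.111
te_I = (4 + 4·7 + 16)/6 = 48/6 = 8; σ²_I = ((16−4)/6)² = 4.000

Forward pass:
ES_A = 0; EF_A = 12
ES_B = 0; EF_B = 9
ES_C = 12; EF_C = 12+14 = 26
ES_D = 12; EF_D = 12+11 = 23
ES_E = 23; EF_E = 23+7 = 30
ES_F = max(EF_B=9, EF_E=30) = 30; EF_F = 30+7 = 37
ES_G = max(EF_C=26, EF_E=30) = 30; EF_G = 30+9 = 39
ES_H = 9; EF_H = 9+10 = 19
ES_I = max(EF_F=37, EF_G=39, EF_H=19) = 39; EF_I = 39+8 = 47
Expected project duration μ = 47 weeks. Critical path: A → D → E → G → I.

Variances on critical path: σ²_A=4.000, σ²_D=4.000, σ²_E=2.778, σ²_G=7.111, σ²_I=4.000.
Largest is σ²_G = 7.111.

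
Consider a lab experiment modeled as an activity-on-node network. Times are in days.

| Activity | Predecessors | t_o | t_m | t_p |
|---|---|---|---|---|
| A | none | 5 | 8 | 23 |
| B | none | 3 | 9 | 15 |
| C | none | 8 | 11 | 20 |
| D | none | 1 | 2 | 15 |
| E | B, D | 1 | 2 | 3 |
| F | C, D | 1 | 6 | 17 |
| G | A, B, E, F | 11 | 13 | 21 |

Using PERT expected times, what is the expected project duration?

33 days

te_A = (5 + 4·8 + 23)/6 = 60/6 = 10
te_B = (3 + 4·9 + 15)/6 = 54/6 = 9
te_C = (8 + 4·11 + 20)/6 = 72/6 = 12
te_D = (1 + 4·2 + 15)/6 = 24/6 = 4
te_E = (1 + 4·2 + 3)/6 = 12/6 = 2
te_F = (1 + 4·6 + 17)/6 = 42/6 = 7
te_G = (11 + 4·13 + 21)/6 = 84/6 = 14

Forward pass:
ES_A = 0; EF_A = 10
ES_B = 0; EF_B = 9
ES_C = 0; EF_C = 12
ES_D = 0; EF_D = 4
ES_E = max(EF_B=9, EF_D=4) = 9; EF_E = 9+2 = 11
ES_F = max(EF_C=12, EF_D=4) = 12; EF_F = 12+7 = 19
ES_G = max(EF_A=10, EF_B=9, EF_E=11, EF_F=19) = 19; EF_G = 19+14 = 33
Expected project duration μ = 33 days. Critical path: C → F → G.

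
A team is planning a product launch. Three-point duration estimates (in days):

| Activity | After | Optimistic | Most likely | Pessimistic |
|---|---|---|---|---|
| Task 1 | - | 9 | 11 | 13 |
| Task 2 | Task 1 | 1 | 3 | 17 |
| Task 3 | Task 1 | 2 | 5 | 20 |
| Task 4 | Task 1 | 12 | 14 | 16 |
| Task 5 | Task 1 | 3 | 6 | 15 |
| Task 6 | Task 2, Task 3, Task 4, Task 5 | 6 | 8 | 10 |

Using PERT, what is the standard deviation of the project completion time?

te_Task 1 = (9 + 4·11 + 13)/6 = 66/6 = 11; σ²_Task 1 = ((13−9)/6)² = 0.444
te_Task 2 = (1 + 4·3 + 17)/6 = 30/6 = 5; σ²_Task 2 = ((17−1)/6)² = 7.111
te_Task 3 = (2 + 4·5 + 20)/6 = 42/6 = 7; σ²_Task 3 = ((20−2)/6)² = 9.000
te_Task 4 = (12 + 4·14 + 16)/6 = 84/6 = 14; σ²_Task 4 = ((16−12)/6)² = 0.444
te_Task 5 = (3 + 4·6 + 15)/6 = 42/6 = 7; σ²_Task 5 = ((15−3)/6)² = 4.000
te_Task 6 = (6 + 4·8 + 10)/6 = 48/6 = 8; σ²_Task 6 = ((10−6)/6)² = 0.444

Forward pass:
ES_Task 1 = 0; EF_Task 1 = 11
ES_Task 2 = 11; EF_Task 2 = 11+5 = 16
ES_Task 3 = 11; EF_Task 3 = 11+7 = 18
ES_Task 4 = 11; EF_Task 4 = 11+14 = 25
ES_Task 5 = 11; EF_Task 5 = 11+7 = 18
ES_Task 6 = max(EF_Task 2=16, EF_Task 3=18, EF_Task 4=25, EF_Task 5=18) = 25; EF_Task 6 = 25+8 = 33
Expected project duration μ = 33 days. Critical path: Task 1 → Task 4 → Task 6.

Variance along critical path = 0.444 + 0.444 + 0.444 = 1.333
σ = √1.333 = 1.155 days

1.15 days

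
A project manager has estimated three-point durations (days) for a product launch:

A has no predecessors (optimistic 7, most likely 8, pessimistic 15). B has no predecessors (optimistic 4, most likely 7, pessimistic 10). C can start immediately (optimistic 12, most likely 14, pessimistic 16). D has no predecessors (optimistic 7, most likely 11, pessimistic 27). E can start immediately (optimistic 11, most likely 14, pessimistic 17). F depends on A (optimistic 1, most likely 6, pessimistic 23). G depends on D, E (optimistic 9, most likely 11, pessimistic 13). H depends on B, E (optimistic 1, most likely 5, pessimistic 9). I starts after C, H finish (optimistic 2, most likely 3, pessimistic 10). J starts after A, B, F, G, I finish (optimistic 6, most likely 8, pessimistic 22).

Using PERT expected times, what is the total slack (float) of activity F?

8 days

te_A = (7 + 4·8 + 15)/6 = 54/6 = 9
te_B = (4 + 4·7 + 10)/6 = 42/6 = 7
te_C = (12 + 4·14 + 16)/6 = 84/6 = 14
te_D = (7 + 4·11 + 27)/6 = 78/6 = 13
te_E = (11 + 4·14 + 17)/6 = 84/6 = 14
te_F = (1 + 4·6 + 23)/6 = 48/6 = 8
te_G = (9 + 4·11 + 13)/6 = 66/6 = 11
te_H = (1 + 4·5 + 9)/6 = 30/6 = 5
te_I = (2 + 4·3 + 10)/6 = 24/6 = 4
te_J = (6 + 4·8 + 22)/6 = 60/6 = 10

Forward pass:
ES_A = 0; EF_A = 9
ES_B = 0; EF_B = 7
ES_C = 0; EF_C = 14
ES_D = 0; EF_D = 13
ES_E = 0; EF_E = 14
ES_F = 9; EF_F = 9+8 = 17
ES_G = max(EF_D=13, EF_E=14) = 14; EF_G = 14+11 = 25
ES_H = max(EF_B=7, EF_E=14) = 14; EF_H = 14+5 = 19
ES_I = max(EF_C=14, EF_H=19) = 19; EF_I = 19+4 = 23
ES_J = max(EF_A=9, EF_B=7, EF_F=17, EF_G=25, EF_I=23) = 25; EF_J = 25+10 = 35
Expected project duration μ = 35 days. Critical path: E → G → J.

Backward pass:
LF_J = 35; LS_J = 35−10 = 25
LF_I = LS_J = 25; LS_I = 25−4 = 21
LF_H = LS_I = 21; LS_H = 21−5 = 16
LF_G = LS_J = 25; LS_G = 25−11 = 14
LF_F = LS_J = 25; LS_F = 25−8 = 17
LF_E = min(LS_G=14, LS_H=16) = 14; LS_E = 14−14 = 0
LF_D = LS_G = 14; LS_D = 14−13 = 1
LF_C = LS_I = 21; LS_C = 21−14 = 7
LF_B = min(LS_H=16, LS_J=25) = 16; LS_B = 16−7 = 9
LF_A = min(LS_F=17, LS_J=25) = 17; LS_A = 17−9 = 8
Slack_F = LS_F − ES_F = 17 − 9 = 8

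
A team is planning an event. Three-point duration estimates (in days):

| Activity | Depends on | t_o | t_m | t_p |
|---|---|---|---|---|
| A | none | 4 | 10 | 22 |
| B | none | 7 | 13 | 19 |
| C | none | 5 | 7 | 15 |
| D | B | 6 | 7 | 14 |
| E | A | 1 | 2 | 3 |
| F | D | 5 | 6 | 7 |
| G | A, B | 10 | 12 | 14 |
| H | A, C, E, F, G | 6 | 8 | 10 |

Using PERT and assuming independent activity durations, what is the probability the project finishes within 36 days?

0.654

te_A = (4 + 4·10 + 22)/6 = 66/6 = 11; σ²_A = ((22−4)/6)² = 9.000
te_B = (7 + 4·13 + 19)/6 = 78/6 = 13; σ²_B = ((19−7)/6)² = 4.000
te_C = (5 + 4·7 + 15)/6 = 48/6 = 8; σ²_C = ((15−5)/6)² = 2.778
te_D = (6 + 4·7 + 14)/6 = 48/6 = 8; σ²_D = ((14−6)/6)² = 1.778
te_E = (1 + 4·2 + 3)/6 = 12/6 = 2; σ²_E = ((3−1)/6)² = 0.111
te_F = (5 + 4·6 + 7)/6 = 36/6 = 6; σ²_F = ((7−5)/6)² = 0.111
te_G = (10 + 4·12 + 14)/6 = 72/6 = 12; σ²_G = ((14−10)/6)² = 0.444
te_H = (6 + 4·8 + 10)/6 = 48/6 = 8; σ²_H = ((10−6)/6)² = 0.444

Forward pass:
ES_A = 0; EF_A = 11
ES_B = 0; EF_B = 13
ES_C = 0; EF_C = 8
ES_D = 13; EF_D = 13+8 = 21
ES_E = 11; EF_E = 11+2 = 13
ES_F = 21; EF_F = 21+6 = 27
ES_G = max(EF_A=11, EF_B=13) = 13; EF_G = 13+12 = 25
ES_H = max(EF_A=11, EF_C=8, EF_E=13, EF_F=27, EF_G=25) = 27; EF_H = 27+8 = 35
Expected project duration μ = 35 days. Critical path: B → D → F → H.

Variance along critical path = 4.000 + 1.778 + 0.111 + 0.444 = 6.333; σ = √6.333 = 2.517 days.
Z = (36 − 35) / 2.517 = 0.397
P(T ≤ 36) = Φ(0.397) ≈ 0.654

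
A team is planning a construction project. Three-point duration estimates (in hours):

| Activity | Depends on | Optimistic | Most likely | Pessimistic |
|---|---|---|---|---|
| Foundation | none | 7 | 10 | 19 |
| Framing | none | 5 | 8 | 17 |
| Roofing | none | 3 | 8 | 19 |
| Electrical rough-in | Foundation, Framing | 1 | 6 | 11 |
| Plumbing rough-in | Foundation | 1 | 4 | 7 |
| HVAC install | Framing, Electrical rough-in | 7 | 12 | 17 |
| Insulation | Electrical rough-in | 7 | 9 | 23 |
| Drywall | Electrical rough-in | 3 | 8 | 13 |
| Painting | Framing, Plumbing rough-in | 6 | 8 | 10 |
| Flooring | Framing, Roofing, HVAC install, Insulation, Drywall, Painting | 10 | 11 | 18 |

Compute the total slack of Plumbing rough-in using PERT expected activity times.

te_Foundation = (7 + 4·10 + 19)/6 = 66/6 = 11
te_Framing = (5 + 4·8 + 17)/6 = 54/6 = 9
te_Roofing = (3 + 4·8 + 19)/6 = 54/6 = 9
te_Electrical rough-in = (1 + 4·6 + 11)/6 = 36/6 = 6
te_Plumbing rough-in = (1 + 4·4 + 7)/6 = 24/6 = 4
te_HVAC install = (7 + 4·12 + 17)/6 = 72/6 = 12
te_Insulation = (7 + 4·9 + 23)/6 = 66/6 = 11
te_Drywall = (3 + 4·8 + 13)/6 = 48/6 = 8
te_Painting = (6 + 4·8 + 10)/6 = 48/6 = 8
te_Flooring = (10 + 4·11 + 18)/6 = 72/6 = 12

Forward pass:
ES_Foundation = 0; EF_Foundation = 11
ES_Framing = 0; EF_Framing = 9
ES_Roofing = 0; EF_Roofing = 9
ES_Electrical rough-in = max(EF_Foundation=11, EF_Framing=9) = 11; EF_Electrical rough-in = 11+6 = 17
ES_Plumbing rough-in = 11; EF_Plumbing rough-in = 11+4 = 15
ES_HVAC install = max(EF_Framing=9, EF_Electrical rough-in=17) = 17; EF_HVAC install = 17+12 = 29
ES_Insulation = 17; EF_Insulation = 17+11 = 28
ES_Drywall = 17; EF_Drywall = 17+8 = 25
ES_Painting = max(EF_Framing=9, EF_Plumbing rough-in=15) = 15; EF_Painting = 15+8 = 23
ES_Flooring = max(EF_Framing=9, EF_Roofing=9, EF_HVAC install=29, EF_Insulation=28, EF_Drywall=25, EF_Painting=23) = 29; EF_Flooring = 29+12 = 41
Expected project duration μ = 41 hours. Critical path: Foundation → Electrical rough-in → HVAC install → Flooring.

Backward pass:
LF_Flooring = 41; LS_Flooring = 41−12 = 29
LF_Painting = LS_Flooring = 29; LS_Painting = 29−8 = 21
LF_Drywall = LS_Flooring = 29; LS_Drywall = 29−8 = 21
LF_Insulation = LS_Flooring = 29; LS_Insulation = 29−11 = 18
LF_HVAC install = LS_Flooring = 29; LS_HVAC install = 29−12 = 17
LF_Plumbing rough-in = LS_Painting = 21; LS_Plumbing rough-in = 21−4 = 17
LF_Electrical rough-in = min(LS_HVAC install=17, LS_Insulation=18, LS_Drywall=21) = 17; LS_Electrical rough-in = 17−6 = 11
LF_Roofing = LS_Flooring = 29; LS_Roofing = 29−9 = 20
LF_Framing = min(LS_Electrical rough-in=11, LS_HVAC install=17, LS_Painting=21, LS_Flooring=29) = 11; LS_Framing = 11−9 = 2
LF_Foundation = min(LS_Electrical rough-in=11, LS_Plumbing rough-in=17) = 11; LS_Foundation = 11−11 = 0
Slack_Plumbing rough-in = LS_Plumbing rough-in − ES_Plumbing rough-in = 17 − 11 = 6

6 hours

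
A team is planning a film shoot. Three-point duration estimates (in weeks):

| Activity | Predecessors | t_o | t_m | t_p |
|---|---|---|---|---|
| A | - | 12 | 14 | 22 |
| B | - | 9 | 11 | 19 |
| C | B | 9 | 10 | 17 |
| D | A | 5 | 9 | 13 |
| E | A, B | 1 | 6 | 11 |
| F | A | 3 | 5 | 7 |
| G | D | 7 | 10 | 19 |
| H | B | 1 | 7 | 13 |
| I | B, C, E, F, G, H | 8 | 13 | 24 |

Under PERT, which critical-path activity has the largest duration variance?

te_A = (12 + 4·14 + 22)/6 = 90/6 = 15; σ²_A = ((22−12)/6)² = 2.778
te_B = (9 + 4·11 + 19)/6 = 72/6 = 12; σ²_B = ((19−9)/6)² = 2.778
te_C = (9 + 4·10 + 17)/6 = 66/6 = 11; σ²_C = ((17−9)/6)² = 1.778
te_D = (5 + 4·9 + 13)/6 = 54/6 = 9; σ²_D = ((13−5)/6)² = 1.778
te_E = (1 + 4·6 + 11)/6 = 36/6 = 6; σ²_E = ((11−1)/6)² = 2.778
te_F = (3 + 4·5 + 7)/6 = 30/6 = 5; σ²_F = ((7−3)/6)² = 0.444
te_G = (7 + 4·10 + 19)/6 = 66/6 = 11; σ²_G = ((19−7)/6)² = 4.000
te_H = (1 + 4·7 + 13)/6 = 42/6 = 7; σ²_H = ((13−1)/6)² = 4.000
te_I = (8 + 4·13 + 24)/6 = 84/6 = 14; σ²_I = ((24−8)/6)² = 7.111

Forward pass:
ES_A = 0; EF_A = 15
ES_B = 0; EF_B = 12
ES_C = 12; EF_C = 12+11 = 23
ES_D = 15; EF_D = 15+9 = 24
ES_E = max(EF_A=15, EF_B=12) = 15; EF_E = 15+6 = 21
ES_F = 15; EF_F = 15+5 = 20
ES_G = 24; EF_G = 24+11 = 35
ES_H = 12; EF_H = 12+7 = 19
ES_I = max(EF_B=12, EF_C=23, EF_E=21, EF_F=20, EF_G=35, EF_H=19) = 35; EF_I = 35+14 = 49
Expected project duration μ = 49 weeks. Critical path: A → D → G → I.

Variances on critical path: σ²_A=2.778, σ²_D=1.778, σ²_G=4.000, σ²_I=7.111.
Largest is σ²_I = 7.111.

I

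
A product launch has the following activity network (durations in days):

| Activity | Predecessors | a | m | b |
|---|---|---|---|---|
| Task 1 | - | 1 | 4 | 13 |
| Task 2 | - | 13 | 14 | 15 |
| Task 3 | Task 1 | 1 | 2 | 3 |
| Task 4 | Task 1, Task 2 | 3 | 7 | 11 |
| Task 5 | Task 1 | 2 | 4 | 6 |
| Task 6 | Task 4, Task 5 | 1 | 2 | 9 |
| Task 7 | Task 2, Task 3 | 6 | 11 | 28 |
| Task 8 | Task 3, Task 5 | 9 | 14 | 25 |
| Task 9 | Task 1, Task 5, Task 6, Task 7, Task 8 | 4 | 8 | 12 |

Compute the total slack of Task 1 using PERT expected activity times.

3 days

te_Task 1 = (1 + 4·4 + 13)/6 = 30/6 = 5
te_Task 2 = (13 + 4·14 + 15)/6 = 84/6 = 14
te_Task 3 = (1 + 4·2 + 3)/6 = 12/6 = 2
te_Task 4 = (3 + 4·7 + 11)/6 = 42/6 = 7
te_Task 5 = (2 + 4·4 + 6)/6 = 24/6 = 4
te_Task 6 = (1 + 4·2 + 9)/6 = 18/6 = 3
te_Task 7 = (6 + 4·11 + 28)/6 = 78/6 = 13
te_Task 8 = (9 + 4·14 + 25)/6 = 90/6 = 15
te_Task 9 = (4 + 4·8 + 12)/6 = 48/6 = 8

Forward pass:
ES_Task 1 = 0; EF_Task 1 = 5
ES_Task 2 = 0; EF_Task 2 = 14
ES_Task 3 = 5; EF_Task 3 = 5+2 = 7
ES_Task 4 = max(EF_Task 1=5, EF_Task 2=14) = 14; EF_Task 4 = 14+7 = 21
ES_Task 5 = 5; EF_Task 5 = 5+4 = 9
ES_Task 6 = max(EF_Task 4=21, EF_Task 5=9) = 21; EF_Task 6 = 21+3 = 24
ES_Task 7 = max(EF_Task 2=14, EF_Task 3=7) = 14; EF_Task 7 = 14+13 = 27
ES_Task 8 = max(EF_Task 3=7, EF_Task 5=9) = 9; EF_Task 8 = 9+15 = 24
ES_Task 9 = max(EF_Task 1=5, EF_Task 5=9, EF_Task 6=24, EF_Task 7=27, EF_Task 8=24) = 27; EF_Task 9 = 27+8 = 35
Expected project duration μ = 35 days. Critical path: Task 2 → Task 7 → Task 9.

Backward pass:
LF_Task 9 = 35; LS_Task 9 = 35−8 = 27
LF_Task 8 = LS_Task 9 = 27; LS_Task 8 = 27−15 = 12
LF_Task 7 = LS_Task 9 = 27; LS_Task 7 = 27−13 = 14
LF_Task 6 = LS_Task 9 = 27; LS_Task 6 = 27−3 = 24
LF_Task 5 = min(LS_Task 6=24, LS_Task 8=12, LS_Task 9=27) = 12; LS_Task 5 = 12−4 = 8
LF_Task 4 = LS_Task 6 = 24; LS_Task 4 = 24−7 = 17
LF_Task 3 = min(LS_Task 7=14, LS_Task 8=12) = 12; LS_Task 3 = 12−2 = 10
LF_Task 2 = min(LS_Task 4=17, LS_Task 7=14) = 14; LS_Task 2 = 14−14 = 0
LF_Task 1 = min(LS_Task 3=10, LS_Task 4=17, LS_Task 5=8, LS_Task 9=27) = 8; LS_Task 1 = 8−5 = 3
Slack_Task 1 = LS_Task 1 − ES_Task 1 = 3 − 0 = 3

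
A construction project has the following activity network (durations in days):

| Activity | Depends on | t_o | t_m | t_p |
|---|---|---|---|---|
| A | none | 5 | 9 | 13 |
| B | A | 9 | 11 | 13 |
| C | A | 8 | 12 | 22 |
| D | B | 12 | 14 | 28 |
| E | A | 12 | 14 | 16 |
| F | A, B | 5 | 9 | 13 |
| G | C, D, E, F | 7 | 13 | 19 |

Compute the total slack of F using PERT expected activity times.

7 days

te_A = (5 + 4·9 + 13)/6 = 54/6 = 9
te_B = (9 + 4·11 + 13)/6 = 66/6 = 11
te_C = (8 + 4·12 + 22)/6 = 78/6 = 13
te_D = (12 + 4·14 + 28)/6 = 96/6 = 16
te_E = (12 + 4·14 + 16)/6 = 84/6 = 14
te_F = (5 + 4·9 + 13)/6 = 54/6 = 9
te_G = (7 + 4·13 + 19)/6 = 78/6 = 13

Forward pass:
ES_A = 0; EF_A = 9
ES_B = 9; EF_B = 9+11 = 20
ES_C = 9; EF_C = 9+13 = 22
ES_D = 20; EF_D = 20+16 = 36
ES_E = 9; EF_E = 9+14 = 23
ES_F = max(EF_A=9, EF_B=20) = 20; EF_F = 20+9 = 29
ES_G = max(EF_C=22, EF_D=36, EF_E=23, EF_F=29) = 36; EF_G = 36+13 = 49
Expected project duration μ = 49 days. Critical path: A → B → D → G.

Backward pass:
LF_G = 49; LS_G = 49−13 = 36
LF_F = LS_G = 36; LS_F = 36−9 = 27
LF_E = LS_G = 36; LS_E = 36−14 = 22
LF_D = LS_G = 36; LS_D = 36−16 = 20
LF_C = LS_G = 36; LS_C = 36−13 = 23
LF_B = min(LS_D=20, LS_F=27) = 20; LS_B = 20−11 = 9
LF_A = min(LS_B=9, LS_C=23, LS_E=22, LS_F=27) = 9; LS_A = 9−9 = 0
Slack_F = LS_F − ES_F = 27 − 20 = 7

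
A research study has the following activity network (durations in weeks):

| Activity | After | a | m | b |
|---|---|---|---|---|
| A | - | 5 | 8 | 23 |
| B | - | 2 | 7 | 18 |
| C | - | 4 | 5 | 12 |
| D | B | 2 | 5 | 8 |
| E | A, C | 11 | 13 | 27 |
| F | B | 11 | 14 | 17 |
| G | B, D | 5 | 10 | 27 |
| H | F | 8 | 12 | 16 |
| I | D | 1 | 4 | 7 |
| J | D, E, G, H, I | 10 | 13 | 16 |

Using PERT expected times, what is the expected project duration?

47 weeks

te_A = (5 + 4·8 + 23)/6 = 60/6 = 10
te_B = (2 + 4·7 + 18)/6 = 48/6 = 8
te_C = (4 + 4·5 + 12)/6 = 36/6 = 6
te_D = (2 + 4·5 + 8)/6 = 30/6 = 5
te_E = (11 + 4·13 + 27)/6 = 90/6 = 15
te_F = (11 + 4·14 + 17)/6 = 84/6 = 14
te_G = (5 + 4·10 + 27)/6 = 72/6 = 12
te_H = (8 + 4·12 + 16)/6 = 72/6 = 12
te_I = (1 + 4·4 + 7)/6 = 24/6 = 4
te_J = (10 + 4·13 + 16)/6 = 78/6 = 13

Forward pass:
ES_A = 0; EF_A = 10
ES_B = 0; EF_B = 8
ES_C = 0; EF_C = 6
ES_D = 8; EF_D = 8+5 = 13
ES_E = max(EF_A=10, EF_C=6) = 10; EF_E = 10+15 = 25
ES_F = 8; EF_F = 8+14 = 22
ES_G = max(EF_B=8, EF_D=13) = 13; EF_G = 13+12 = 25
ES_H = 22; EF_H = 22+12 = 34
ES_I = 13; EF_I = 13+4 = 17
ES_J = max(EF_D=13, EF_E=25, EF_G=25, EF_H=34, EF_I=17) = 34; EF_J = 34+13 = 47
Expected project duration μ = 47 weeks. Critical path: B → F → H → J.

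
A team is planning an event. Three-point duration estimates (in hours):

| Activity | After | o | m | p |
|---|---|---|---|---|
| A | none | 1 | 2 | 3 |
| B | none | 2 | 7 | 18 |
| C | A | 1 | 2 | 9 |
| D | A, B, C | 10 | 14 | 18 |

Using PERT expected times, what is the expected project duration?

22 hours

te_A = (1 + 4·2 + 3)/6 = 12/6 = 2
te_B = (2 + 4·7 + 18)/6 = 48/6 = 8
te_C = (1 + 4·2 + 9)/6 = 18/6 = 3
te_D = (10 + 4·14 + 18)/6 = 84/6 = 14

Forward pass:
ES_A = 0; EF_A = 2
ES_B = 0; EF_B = 8
ES_C = 2; EF_C = 2+3 = 5
ES_D = max(EF_A=2, EF_B=8, EF_C=5) = 8; EF_D = 8+14 = 22
Expected project duration μ = 22 hours. Critical path: B → D.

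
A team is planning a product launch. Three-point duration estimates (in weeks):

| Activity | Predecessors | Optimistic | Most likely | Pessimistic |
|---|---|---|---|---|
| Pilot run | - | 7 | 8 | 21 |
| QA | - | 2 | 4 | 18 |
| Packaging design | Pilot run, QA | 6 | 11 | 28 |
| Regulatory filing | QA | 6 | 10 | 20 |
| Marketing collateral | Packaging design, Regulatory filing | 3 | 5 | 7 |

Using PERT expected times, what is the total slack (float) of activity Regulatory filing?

te_Pilot run = (7 + 4·8 + 21)/6 = 60/6 = 10
te_QA = (2 + 4·4 + 18)/6 = 36/6 = 6
te_Packaging design = (6 + 4·11 + 28)/6 = 78/6 = 13
te_Regulatory filing = (6 + 4·10 + 20)/6 = 66/6 = 11
te_Marketing collateral = (3 + 4·5 + 7)/6 = 30/6 = 5

Forward pass:
ES_Pilot run = 0; EF_Pilot run = 10
ES_QA = 0; EF_QA = 6
ES_Packaging design = max(EF_Pilot run=10, EF_QA=6) = 10; EF_Packaging design = 10+13 = 23
ES_Regulatory filing = 6; EF_Regulatory filing = 6+11 = 17
ES_Marketing collateral = max(EF_Packaging design=23, EF_Regulatory filing=17) = 23; EF_Marketing collateral = 23+5 = 28
Expected project duration μ = 28 weeks. Critical path: Pilot run → Packaging design → Marketing collateral.

Backward pass:
LF_Marketing collateral = 28; LS_Marketing collateral = 28−5 = 23
LF_Regulatory filing = LS_Marketing collateral = 23; LS_Regulatory filing = 23−11 = 12
LF_Packaging design = LS_Marketing collateral = 23; LS_Packaging design = 23−13 = 10
LF_QA = min(LS_Packaging design=10, LS_Regulatory filing=12) = 10; LS_QA = 10−6 = 4
LF_Pilot run = LS_Packaging design = 10; LS_Pilot run = 10−10 = 0
Slack_Regulatory filing = LS_Regulatory filing − ES_Regulatory filing = 12 − 6 = 6

6 weeks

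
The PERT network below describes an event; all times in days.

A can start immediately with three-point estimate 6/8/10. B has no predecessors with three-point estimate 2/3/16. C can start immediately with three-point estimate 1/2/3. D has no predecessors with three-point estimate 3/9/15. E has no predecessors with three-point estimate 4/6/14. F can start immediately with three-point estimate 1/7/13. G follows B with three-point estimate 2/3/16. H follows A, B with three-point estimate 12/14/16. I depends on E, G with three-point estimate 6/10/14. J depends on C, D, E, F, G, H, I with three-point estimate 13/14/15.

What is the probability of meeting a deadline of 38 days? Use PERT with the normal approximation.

te_A = (6 + 4·8 + 10)/6 = 48/6 = 8; σ²_A = ((10−6)/6)² = 0.444
te_B = (2 + 4·3 + 16)/6 = 30/6 = 5; σ²_B = ((16−2)/6)² = 5.444
te_C = (1 + 4·2 + 3)/6 = 12/6 = 2; σ²_C = ((3−1)/6)² = 0.111
te_D = (3 + 4·9 + 15)/6 = 54/6 = 9; σ²_D = ((15−3)/6)² = 4.000
te_E = (4 + 4·6 + 14)/6 = 42/6 = 7; σ²_E = ((14−4)/6)² = 2.778
te_F = (1 + 4·7 + 13)/6 = 42/6 = 7; σ²_F = ((13−1)/6)² = 4.000
te_G = (2 + 4·3 + 16)/6 = 30/6 = 5; σ²_G = ((16−2)/6)² = 5.444
te_H = (12 + 4·14 + 16)/6 = 84/6 = 14; σ²_H = ((16−12)/6)² = 0.444
te_I = (6 + 4·10 + 14)/6 = 60/6 = 10; σ²_I = ((14−6)/6)² = 1.778
te_J = (13 + 4·14 + 15)/6 = 84/6 = 14; σ²_J = ((15−13)/6)² = 0.111

Forward pass:
ES_A = 0; EF_A = 8
ES_B = 0; EF_B = 5
ES_C = 0; EF_C = 2
ES_D = 0; EF_D = 9
ES_E = 0; EF_E = 7
ES_F = 0; EF_F = 7
ES_G = 5; EF_G = 5+5 = 10
ES_H = max(EF_A=8, EF_B=5) = 8; EF_H = 8+14 = 22
ES_I = max(EF_E=7, EF_G=10) = 10; EF_I = 10+10 = 20
ES_J = max(EF_C=2, EF_D=9, EF_E=7, EF_F=7, EF_G=10, EF_H=22, EF_I=20) = 22; EF_J = 22+14 = 36
Expected project duration μ = 36 days. Critical path: A → H → J.

Variance along critical path = 0.444 + 0.444 + 0.111 = 1.000; σ = √1.000 = 1.000 days.
Z = (38 − 36) / 1.000 = 2.000
P(T ≤ 38) = Φ(2.000) ≈ 0.977

0.977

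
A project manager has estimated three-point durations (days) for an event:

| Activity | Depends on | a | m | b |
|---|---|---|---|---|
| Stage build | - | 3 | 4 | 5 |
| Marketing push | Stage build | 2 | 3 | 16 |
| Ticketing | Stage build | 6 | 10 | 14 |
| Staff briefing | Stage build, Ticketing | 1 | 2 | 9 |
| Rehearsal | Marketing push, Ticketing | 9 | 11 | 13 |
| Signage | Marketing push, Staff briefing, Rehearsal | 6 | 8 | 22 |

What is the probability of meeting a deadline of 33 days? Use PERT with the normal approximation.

te_Stage build = (3 + 4·4 + 5)/6 = 24/6 = 4; σ²_Stage build = ((5−3)/6)² = 0.111
te_Marketing push = (2 + 4·3 + 16)/6 = 30/6 = 5; σ²_Marketing push = ((16−2)/6)² = 5.444
te_Ticketing = (6 + 4·10 + 14)/6 = 60/6 = 10; σ²_Ticketing = ((14−6)/6)² = 1.778
te_Staff briefing = (1 + 4·2 + 9)/6 = 18/6 = 3; σ²_Staff briefing = ((9−1)/6)² = 1.778
te_Rehearsal = (9 + 4·11 + 13)/6 = 66/6 = 11; σ²_Rehearsal = ((13−9)/6)² = 0.444
te_Signage = (6 + 4·8 + 22)/6 = 60/6 = 10; σ²_Signage = ((22−6)/6)² = 7.111

Forward pass:
ES_Stage build = 0; EF_Stage build = 4
ES_Marketing push = 4; EF_Marketing push = 4+5 = 9
ES_Ticketing = 4; EF_Ticketing = 4+10 = 14
ES_Staff briefing = max(EF_Stage build=4, EF_Ticketing=14) = 14; EF_Staff briefing = 14+3 = 17
ES_Rehearsal = max(EF_Marketing push=9, EF_Ticketing=14) = 14; EF_Rehearsal = 14+11 = 25
ES_Signage = max(EF_Marketing push=9, EF_Staff briefing=17, EF_Rehearsal=25) = 25; EF_Signage = 25+10 = 35
Expected project duration μ = 35 days. Critical path: Stage build → Ticketing → Rehearsal → Signage.

Variance along critical path = 0.111 + 1.778 + 0.444 + 7.111 = 9.444; σ = √9.444 = 3.073 days.
Z = (33 − 35) / 3.073 = -0.651
P(T ≤ 33) = Φ(-0.651) ≈ 0.258

0.258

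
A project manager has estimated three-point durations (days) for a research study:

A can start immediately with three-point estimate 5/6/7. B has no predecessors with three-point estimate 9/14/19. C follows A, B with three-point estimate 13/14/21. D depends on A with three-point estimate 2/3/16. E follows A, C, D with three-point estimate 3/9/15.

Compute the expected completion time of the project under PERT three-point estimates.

te_A = (5 + 4·6 + 7)/6 = 36/6 = 6
te_B = (9 + 4·14 + 19)/6 = 84/6 = 14
te_C = (13 + 4·14 + 21)/6 = 90/6 = 15
te_D = (2 + 4·3 + 16)/6 = 30/6 = 5
te_E = (3 + 4·9 + 15)/6 = 54/6 = 9

Forward pass:
ES_A = 0; EF_A = 6
ES_B = 0; EF_B = 14
ES_C = max(EF_A=6, EF_B=14) = 14; EF_C = 14+15 = 29
ES_D = 6; EF_D = 6+5 = 11
ES_E = max(EF_A=6, EF_C=29, EF_D=11) = 29; EF_E = 29+9 = 38
Expected project duration μ = 38 days. Critical path: B → C → E.

38 days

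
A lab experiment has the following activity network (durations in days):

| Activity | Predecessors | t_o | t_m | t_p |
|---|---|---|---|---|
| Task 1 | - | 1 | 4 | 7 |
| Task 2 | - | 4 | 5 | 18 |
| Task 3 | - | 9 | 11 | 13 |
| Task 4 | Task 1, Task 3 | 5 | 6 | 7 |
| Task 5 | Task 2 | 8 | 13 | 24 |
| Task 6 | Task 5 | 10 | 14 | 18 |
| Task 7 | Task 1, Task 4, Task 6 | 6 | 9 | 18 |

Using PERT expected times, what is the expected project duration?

45 days

te_Task 1 = (1 + 4·4 + 7)/6 = 24/6 = 4
te_Task 2 = (4 + 4·5 + 18)/6 = 42/6 = 7
te_Task 3 = (9 + 4·11 + 13)/6 = 66/6 = 11
te_Task 4 = (5 + 4·6 + 7)/6 = 36/6 = 6
te_Task 5 = (8 + 4·13 + 24)/6 = 84/6 = 14
te_Task 6 = (10 + 4·14 + 18)/6 = 84/6 = 14
te_Task 7 = (6 + 4·9 + 18)/6 = 60/6 = 10

Forward pass:
ES_Task 1 = 0; EF_Task 1 = 4
ES_Task 2 = 0; EF_Task 2 = 7
ES_Task 3 = 0; EF_Task 3 = 11
ES_Task 4 = max(EF_Task 1=4, EF_Task 3=11) = 11; EF_Task 4 = 11+6 = 17
ES_Task 5 = 7; EF_Task 5 = 7+14 = 21
ES_Task 6 = 21; EF_Task 6 = 21+14 = 35
ES_Task 7 = max(EF_Task 1=4, EF_Task 4=17, EF_Task 6=35) = 35; EF_Task 7 = 35+10 = 45
Expected project duration μ = 45 days. Critical path: Task 2 → Task 5 → Task 6 → Task 7.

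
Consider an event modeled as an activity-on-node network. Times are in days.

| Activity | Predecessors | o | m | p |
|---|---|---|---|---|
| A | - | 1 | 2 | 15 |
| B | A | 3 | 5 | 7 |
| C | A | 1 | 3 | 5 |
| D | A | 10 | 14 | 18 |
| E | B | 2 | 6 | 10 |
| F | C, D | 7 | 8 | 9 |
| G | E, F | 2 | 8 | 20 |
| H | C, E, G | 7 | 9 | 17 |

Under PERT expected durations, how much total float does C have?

te_A = (1 + 4·2 + 15)/6 = 24/6 = 4
te_B = (3 + 4·5 + 7)/6 = 30/6 = 5
te_C = (1 + 4·3 + 5)/6 = 18/6 = 3
te_D = (10 + 4·14 + 18)/6 = 84/6 = 14
te_E = (2 + 4·6 + 10)/6 = 36/6 = 6
te_F = (7 + 4·8 + 9)/6 = 48/6 = 8
te_G = (2 + 4·8 + 20)/6 = 54/6 = 9
te_H = (7 + 4·9 + 17)/6 = 60/6 = 10

Forward pass:
ES_A = 0; EF_A = 4
ES_B = 4; EF_B = 4+5 = 9
ES_C = 4; EF_C = 4+3 = 7
ES_D = 4; EF_D = 4+14 = 18
ES_E = 9; EF_E = 9+6 = 15
ES_F = max(EF_C=7, EF_D=18) = 18; EF_F = 18+8 = 26
ES_G = max(EF_E=15, EF_F=26) = 26; EF_G = 26+9 = 35
ES_H = max(EF_C=7, EF_E=15, EF_G=35) = 35; EF_H = 35+10 = 45
Expected project duration μ = 45 days. Critical path: A → D → F → G → H.

Backward pass:
LF_H = 45; LS_H = 45−10 = 35
LF_G = LS_H = 35; LS_G = 35−9 = 26
LF_F = LS_G = 26; LS_F = 26−8 = 18
LF_E = min(LS_G=26, LS_H=35) = 26; LS_E = 26−6 = 20
LF_D = LS_F = 18; LS_D = 18−14 = 4
LF_C = min(LS_F=18, LS_H=35) = 18; LS_C = 18−3 = 15
LF_B = LS_E = 20; LS_B = 20−5 = 15
LF_A = min(LS_B=15, LS_C=15, LS_D=4) = 4; LS_A = 4−4 = 0
Slack_C = LS_C − ES_C = 15 − 4 = 11

11 days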